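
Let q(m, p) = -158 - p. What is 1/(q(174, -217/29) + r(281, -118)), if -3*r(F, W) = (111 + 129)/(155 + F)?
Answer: -3161/476365 ≈ -0.0066357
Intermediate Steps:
r(F, W) = -80/(155 + F) (r(F, W) = -(111 + 129)/(3*(155 + F)) = -80/(155 + F))
1/(q(174, -217/29) + r(281, -118)) = 1/((-158 - (-217)/29) - 80/(155 + 281)) = 1/((-158 - (-217)/29) - 80/436) = 1/((-158 - 1*(-217/29)) - 80*1/436) = 1/((-158 + 217/29) - 20/109) = 1/(-4365/29 - 20/109) = 1/(-476365/3161) = -3161/476365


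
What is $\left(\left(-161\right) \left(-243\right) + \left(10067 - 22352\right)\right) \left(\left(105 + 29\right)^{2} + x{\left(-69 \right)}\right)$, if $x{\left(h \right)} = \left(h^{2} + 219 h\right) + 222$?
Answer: $210087864$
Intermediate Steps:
$x{\left(h \right)} = 222 + h^{2} + 219 h$
$\left(\left(-161\right) \left(-243\right) + \left(10067 - 22352\right)\right) \left(\left(105 + 29\right)^{2} + x{\left(-69 \right)}\right) = \left(\left(-161\right) \left(-243\right) + \left(10067 - 22352\right)\right) \left(\left(105 + 29\right)^{2} + \left(222 + \left(-69\right)^{2} + 219 \left(-69\right)\right)\right) = \left(39123 + \left(10067 - 22352\right)\right) \left(134^{2} + \left(222 + 4761 - 15111\right)\right) = \left(39123 - 12285\right) \left(17956 - 10128\right) = 26838 \cdot 7828 = 210087864$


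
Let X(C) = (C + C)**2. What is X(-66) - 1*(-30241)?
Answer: 47665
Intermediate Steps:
X(C) = 4*C**2 (X(C) = (2*C)**2 = 4*C**2)
X(-66) - 1*(-30241) = 4*(-66)**2 - 1*(-30241) = 4*4356 + 30241 = 17424 + 30241 = 47665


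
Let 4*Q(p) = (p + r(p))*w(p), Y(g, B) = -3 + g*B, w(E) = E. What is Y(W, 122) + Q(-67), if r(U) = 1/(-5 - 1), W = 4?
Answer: 38641/24 ≈ 1610.0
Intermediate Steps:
r(U) = -1/6 (r(U) = 1/(-6) = -1/6)
Y(g, B) = -3 + B*g
Q(p) = p*(-1/6 + p)/4 (Q(p) = ((p - 1/6)*p)/4 = ((-1/6 + p)*p)/4 = (p*(-1/6 + p))/4 = p*(-1/6 + p)/4)
Y(W, 122) + Q(-67) = (-3 + 122*4) + (1/24)*(-67)*(-1 + 6*(-67)) = (-3 + 488) + (1/24)*(-67)*(-1 - 402) = 485 + (1/24)*(-67)*(-403) = 485 + 27001/24 = 38641/24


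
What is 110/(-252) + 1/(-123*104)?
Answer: -117281/268632 ≈ -0.43659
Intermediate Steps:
110/(-252) + 1/(-123*104) = 110*(-1/252) - 1/123*1/104 = -55/126 - 1/12792 = -117281/268632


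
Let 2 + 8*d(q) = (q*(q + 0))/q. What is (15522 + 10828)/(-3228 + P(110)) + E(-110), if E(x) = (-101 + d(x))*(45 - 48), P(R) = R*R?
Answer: 1543595/4436 ≈ 347.97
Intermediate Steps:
P(R) = R**2
d(q) = -1/4 + q/8 (d(q) = -1/4 + ((q*(q + 0))/q)/8 = -1/4 + ((q*q)/q)/8 = -1/4 + (q**2/q)/8 = -1/4 + q/8)
E(x) = 1215/4 - 3*x/8 (E(x) = (-101 + (-1/4 + x/8))*(45 - 48) = (-405/4 + x/8)*(-3) = 1215/4 - 3*x/8)
(15522 + 10828)/(-3228 + P(110)) + E(-110) = (15522 + 10828)/(-3228 + 110**2) + (1215/4 - 3/8*(-110)) = 26350/(-3228 + 12100) + (1215/4 + 165/4) = 26350/8872 + 345 = 26350*(1/8872) + 345 = 13175/4436 + 345 = 1543595/4436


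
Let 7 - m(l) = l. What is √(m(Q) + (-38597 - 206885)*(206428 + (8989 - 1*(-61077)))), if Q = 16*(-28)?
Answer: I*√67874299653 ≈ 2.6053e+5*I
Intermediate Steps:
Q = -448
m(l) = 7 - l
√(m(Q) + (-38597 - 206885)*(206428 + (8989 - 1*(-61077)))) = √((7 - 1*(-448)) + (-38597 - 206885)*(206428 + (8989 - 1*(-61077)))) = √((7 + 448) - 245482*(206428 + (8989 + 61077))) = √(455 - 245482*(206428 + 70066)) = √(455 - 245482*276494) = √(455 - 67874300108) = √(-67874299653) = I*√67874299653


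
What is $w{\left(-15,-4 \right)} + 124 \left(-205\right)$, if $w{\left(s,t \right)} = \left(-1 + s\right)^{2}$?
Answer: $-25164$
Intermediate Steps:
$w{\left(-15,-4 \right)} + 124 \left(-205\right) = \left(-1 - 15\right)^{2} + 124 \left(-205\right) = \left(-16\right)^{2} - 25420 = 256 - 25420 = -25164$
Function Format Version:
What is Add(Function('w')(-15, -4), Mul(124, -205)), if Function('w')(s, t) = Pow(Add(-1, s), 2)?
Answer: -25164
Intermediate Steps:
Add(Function('w')(-15, -4), Mul(124, -205)) = Add(Pow(Add(-1, -15), 2), Mul(124, -205)) = Add(Pow(-16, 2), -25420) = Add(256, -25420) = -25164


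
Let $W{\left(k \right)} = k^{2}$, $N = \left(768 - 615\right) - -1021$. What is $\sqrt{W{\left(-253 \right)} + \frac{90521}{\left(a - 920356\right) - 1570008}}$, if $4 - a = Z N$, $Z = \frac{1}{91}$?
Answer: $\frac{\sqrt{3287398436417394716330}}{226623934} \approx 253.0$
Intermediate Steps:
$Z = \frac{1}{91} \approx 0.010989$
$N = 1174$ ($N = \left(768 - 615\right) + 1021 = 153 + 1021 = 1174$)
$a = - \frac{810}{91}$ ($a = 4 - \frac{1}{91} \cdot 1174 = 4 - \frac{1174}{91} = - \frac{810}{91} \approx -8.9011$)
$\sqrt{W{\left(-253 \right)} + \frac{90521}{\left(a - 920356\right) - 1570008}} = \sqrt{\left(-253\right)^{2} + \frac{90521}{\left(- \frac{810}{91} - 920356\right) - 1570008}} = \sqrt{64009 + \frac{90521}{- \frac{83753206}{91} - 1570008}} = \sqrt{64009 + \frac{90521}{- \frac{226623934}{91}}} = \sqrt{64009 + 90521 \left(- \frac{91}{226623934}\right)} = \sqrt{64009 - \frac{8237411}{226623934}} = \sqrt{\frac{14505963153995}{226623934}} = \frac{\sqrt{3287398436417394716330}}{226623934}$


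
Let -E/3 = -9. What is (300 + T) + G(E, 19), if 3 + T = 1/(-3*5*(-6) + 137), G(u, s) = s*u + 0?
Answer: 183871/227 ≈ 810.00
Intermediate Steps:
E = 27 (E = -3*(-9) = 27)
G(u, s) = s*u
T = -680/227 (T = -3 + 1/(-3*5*(-6) + 137) = -3 + 1/(-15*(-6) + 137) = -3 + 1/(90 + 137) = -3 + 1/227 = -680/227 ≈ -2.9956)
(300 + T) + G(E, 19) = (300 - 680/227) + 19*27 = 67420/227 + 513 = 183871/227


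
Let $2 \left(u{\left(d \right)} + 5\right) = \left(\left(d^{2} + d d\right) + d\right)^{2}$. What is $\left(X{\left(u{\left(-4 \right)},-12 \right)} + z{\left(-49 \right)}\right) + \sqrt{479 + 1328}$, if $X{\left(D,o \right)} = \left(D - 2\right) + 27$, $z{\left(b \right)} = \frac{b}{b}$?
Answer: $413 + \sqrt{1807} \approx 455.51$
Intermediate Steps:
$z{\left(b \right)} = 1$
$u{\left(d \right)} = -5 + \frac{\left(d + 2 d^{2}\right)^{2}}{2}$ ($u{\left(d \right)} = -5 + \frac{\left(\left(d^{2} + d d\right) + d\right)^{2}}{2} = -5 + \frac{\left(\left(d^{2} + d^{2}\right) + d\right)^{2}}{2} = -5 + \frac{\left(2 d^{2} + d\right)^{2}}{2} = -5 + \frac{\left(d + 2 d^{2}\right)^{2}}{2}$)
$X{\left(D,o \right)} = 25 + D$ ($X{\left(D,o \right)} = \left(-2 + D\right) + 27 = 25 + D$)
$\left(X{\left(u{\left(-4 \right)},-12 \right)} + z{\left(-49 \right)}\right) + \sqrt{479 + 1328} = \left(\left(25 - \left(5 - \frac{\left(-4\right)^{2} \left(1 + 2 \left(-4\right)\right)^{2}}{2}\right)\right) + 1\right) + \sqrt{479 + 1328} = \left(\left(25 - \left(5 - 8 \left(1 - 8\right)^{2}\right)\right) + 1\right) + \sqrt{1807} = \left(\left(25 - \left(5 - 8 \left(-7\right)^{2}\right)\right) + 1\right) + \sqrt{1807} = \left(\left(25 - \left(5 - 392\right)\right) + 1\right) + \sqrt{1807} = \left(\left(25 + \left(-5 + 392\right)\right) + 1\right) + \sqrt{1807} = \left(\left(25 + 387\right) + 1\right) + \sqrt{1807} = \left(412 + 1\right) + \sqrt{1807} = 413 + \sqrt{1807}$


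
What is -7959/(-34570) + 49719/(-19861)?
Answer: -1560712131/686594770 ≈ -2.2731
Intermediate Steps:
-7959/(-34570) + 49719/(-19861) = -7959*(-1/34570) + 49719*(-1/19861) = 7959/34570 - 49719/19861 = -1560712131/686594770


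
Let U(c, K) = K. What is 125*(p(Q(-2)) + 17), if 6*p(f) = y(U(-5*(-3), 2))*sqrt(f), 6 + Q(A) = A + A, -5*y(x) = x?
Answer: 2125 - 25*I*sqrt(10)/3 ≈ 2125.0 - 26.352*I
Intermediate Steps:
y(x) = -x/5
Q(A) = -6 + 2*A (Q(A) = -6 + (A + A) = -6 + 2*A)
p(f) = -sqrt(f)/15 (p(f) = ((-1/5*2)*sqrt(f))/6 = (-2*sqrt(f)/5)/6 = -sqrt(f)/15)
125*(p(Q(-2)) + 17) = 125*(-sqrt(-6 + 2*(-2))/15 + 17) = 125*(-sqrt(-6 - 4)/15 + 17) = 125*(-I*sqrt(10)/15 + 17) = 125*(17 - I*sqrt(10)/15) = 2125 - 25*I*sqrt(10)/3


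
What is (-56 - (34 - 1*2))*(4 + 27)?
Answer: -2728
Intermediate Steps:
(-56 - (34 - 1*2))*(4 + 27) = (-56 - (34 - 2))*31 = (-56 - 1*32)*31 = (-56 - 32)*31 = -88*31 = -2728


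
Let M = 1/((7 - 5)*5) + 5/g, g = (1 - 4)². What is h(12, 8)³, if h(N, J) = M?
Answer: 205379/729000 ≈ 0.28173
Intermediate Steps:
g = 9 (g = (-3)² = 9)
M = 59/90 (M = 1/((7 - 5)*5) + 5/9 = (⅕)/2 + 5*(⅑) = (½)*(⅕) + 5/9 = ⅒ + 5/9 = 59/90 ≈ 0.65556)
h(N, J) = 59/90
h(12, 8)³ = (59/90)³ = 205379/729000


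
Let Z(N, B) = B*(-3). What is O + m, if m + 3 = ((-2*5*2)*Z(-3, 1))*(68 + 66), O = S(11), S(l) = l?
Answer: 8048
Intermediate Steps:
Z(N, B) = -3*B
O = 11
m = 8037 (m = -3 + ((-2*5*2)*(-3*1))*(68 + 66) = -3 + (-10*2*(-3))*134 = -3 - 20*(-3)*134 = -3 + 60*134 = -3 + 8040 = 8037)
O + m = 11 + 8037 = 8048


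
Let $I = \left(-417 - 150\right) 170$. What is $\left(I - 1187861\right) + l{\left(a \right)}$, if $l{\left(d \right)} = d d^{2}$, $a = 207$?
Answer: $7585492$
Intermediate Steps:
$I = -96390$ ($I = \left(-567\right) 170 = -96390$)
$l{\left(d \right)} = d^{3}$
$\left(I - 1187861\right) + l{\left(a \right)} = \left(-96390 - 1187861\right) + 207^{3} = -1284251 + 8869743 = 7585492$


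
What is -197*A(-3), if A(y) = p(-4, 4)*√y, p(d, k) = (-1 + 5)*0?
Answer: 0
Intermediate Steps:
p(d, k) = 0 (p(d, k) = 4*0 = 0)
A(y) = 0 (A(y) = 0*√y = 0)
-197*A(-3) = -197*0 = 0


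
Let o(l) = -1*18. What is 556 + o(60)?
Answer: 538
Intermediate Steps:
o(l) = -18
556 + o(60) = 556 - 18 = 538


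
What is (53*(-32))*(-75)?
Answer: 127200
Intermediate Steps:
(53*(-32))*(-75) = -1696*(-75) = 127200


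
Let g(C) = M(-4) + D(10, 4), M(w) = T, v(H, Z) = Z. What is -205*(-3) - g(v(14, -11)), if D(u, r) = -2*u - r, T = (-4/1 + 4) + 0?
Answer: 639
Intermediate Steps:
T = 0 (T = (-4*1 + 4) + 0 = (-4 + 4) + 0 = 0 + 0 = 0)
D(u, r) = -r - 2*u
M(w) = 0
g(C) = -24 (g(C) = 0 + (-1*4 - 2*10) = 0 + (-4 - 20) = 0 - 24 = -24)
-205*(-3) - g(v(14, -11)) = -205*(-3) - 1*(-24) = 615 + 24 = 639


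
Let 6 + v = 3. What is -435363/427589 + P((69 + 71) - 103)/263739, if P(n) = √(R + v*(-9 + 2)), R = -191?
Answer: -435363/427589 + I*√170/263739 ≈ -1.0182 + 4.9437e-5*I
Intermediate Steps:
v = -3 (v = -6 + 3 = -3)
P(n) = I*√170 (P(n) = √(-191 - 3*(-9 + 2)) = √(-191 - 3*(-7)) = √(-191 + 21) = √(-170) = I*√170)
-435363/427589 + P((69 + 71) - 103)/263739 = -435363/427589 + (I*√170)/263739 = -435363*1/427589 + (I*√170)*(1/263739) = -435363/427589 + I*√170/263739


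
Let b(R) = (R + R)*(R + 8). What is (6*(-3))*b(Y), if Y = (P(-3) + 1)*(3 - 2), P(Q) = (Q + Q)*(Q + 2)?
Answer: -3780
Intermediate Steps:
P(Q) = 2*Q*(2 + Q) (P(Q) = (2*Q)*(2 + Q) = 2*Q*(2 + Q))
Y = 7 (Y = (2*(-3)*(2 - 3) + 1)*(3 - 2) = (2*(-3)*(-1) + 1)*1 = (6 + 1)*1 = 7*1 = 7)
b(R) = 2*R*(8 + R) (b(R) = (2*R)*(8 + R) = 2*R*(8 + R))
(6*(-3))*b(Y) = (6*(-3))*(2*7*(8 + 7)) = -36*7*15 = -18*210 = -3780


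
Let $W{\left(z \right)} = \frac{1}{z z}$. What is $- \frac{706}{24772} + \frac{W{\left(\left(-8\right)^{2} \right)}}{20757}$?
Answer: $- \frac{1364194765}{47866638336} \approx -0.0285$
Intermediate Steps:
$W{\left(z \right)} = \frac{1}{z^{2}}$
$- \frac{706}{24772} + \frac{W{\left(\left(-8\right)^{2} \right)}}{20757} = - \frac{706}{24772} + \frac{1}{4096 \cdot 20757} = \left(-706\right) \frac{1}{24772} + \frac{1}{4096} \cdot \frac{1}{20757} = - \frac{353}{12386} + \frac{1}{4096} \cdot \frac{1}{20757} = - \frac{353}{12386} + \frac{1}{85020672} = - \frac{1364194765}{47866638336}$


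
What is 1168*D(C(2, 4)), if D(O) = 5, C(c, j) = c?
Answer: 5840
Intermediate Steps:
1168*D(C(2, 4)) = 1168*5 = 5840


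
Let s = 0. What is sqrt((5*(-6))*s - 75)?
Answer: 5*I*sqrt(3) ≈ 8.6602*I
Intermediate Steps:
sqrt((5*(-6))*s - 75) = sqrt((5*(-6))*0 - 75) = sqrt(-30*0 - 75) = sqrt(0 - 75) = sqrt(-75) = 5*I*sqrt(3)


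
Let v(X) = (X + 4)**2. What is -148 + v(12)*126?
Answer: 32108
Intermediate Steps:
v(X) = (4 + X)**2
-148 + v(12)*126 = -148 + (4 + 12)**2*126 = -148 + 16**2*126 = -148 + 256*126 = -148 + 32256 = 32108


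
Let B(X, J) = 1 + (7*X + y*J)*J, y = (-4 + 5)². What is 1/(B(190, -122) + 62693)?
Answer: -1/84682 ≈ -1.1809e-5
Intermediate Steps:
y = 1 (y = 1² = 1)
B(X, J) = 1 + J*(J + 7*X) (B(X, J) = 1 + (7*X + 1*J)*J = 1 + (7*X + J)*J = 1 + (J + 7*X)*J = 1 + J*(J + 7*X))
1/(B(190, -122) + 62693) = 1/((1 + (-122)² + 7*(-122)*190) + 62693) = 1/((1 + 14884 - 162260) + 62693) = 1/(-147375 + 62693) = 1/(-84682) = -1/84682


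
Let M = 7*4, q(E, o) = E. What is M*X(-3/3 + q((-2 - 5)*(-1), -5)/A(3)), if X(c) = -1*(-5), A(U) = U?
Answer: 140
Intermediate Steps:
X(c) = 5
M = 28
M*X(-3/3 + q((-2 - 5)*(-1), -5)/A(3)) = 28*5 = 140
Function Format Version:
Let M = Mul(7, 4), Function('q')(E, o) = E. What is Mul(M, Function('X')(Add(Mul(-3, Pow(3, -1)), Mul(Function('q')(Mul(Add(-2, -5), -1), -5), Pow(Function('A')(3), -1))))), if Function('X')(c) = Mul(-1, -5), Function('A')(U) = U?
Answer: 140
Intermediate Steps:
Function('X')(c) = 5
M = 28
Mul(M, Function('X')(Add(Mul(-3, Pow(3, -1)), Mul(Function('q')(Mul(Add(-2, -5), -1), -5), Pow(Function('A')(3), -1))))) = Mul(28, 5) = 140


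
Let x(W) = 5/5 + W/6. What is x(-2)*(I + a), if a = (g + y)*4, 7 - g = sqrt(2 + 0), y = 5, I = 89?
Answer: 274/3 - 8*sqrt(2)/3 ≈ 87.562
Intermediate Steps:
g = 7 - sqrt(2) (g = 7 - sqrt(2 + 0) = 7 - sqrt(2) ≈ 5.5858)
a = 48 - 4*sqrt(2) (a = ((7 - sqrt(2)) + 5)*4 = (12 - sqrt(2))*4 = 48 - 4*sqrt(2) ≈ 42.343)
x(W) = 1 + W/6 (x(W) = 5*(1/5) + W*(1/6) = 1 + W/6)
x(-2)*(I + a) = (1 + (1/6)*(-2))*(89 + (48 - 4*sqrt(2))) = (1 - 1/3)*(137 - 4*sqrt(2)) = 2*(137 - 4*sqrt(2))/3 = 274/3 - 8*sqrt(2)/3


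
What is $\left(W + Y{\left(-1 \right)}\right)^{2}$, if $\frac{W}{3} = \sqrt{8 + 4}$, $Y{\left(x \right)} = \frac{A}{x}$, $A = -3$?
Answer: $117 + 36 \sqrt{3} \approx 179.35$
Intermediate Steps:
$Y{\left(x \right)} = - \frac{3}{x}$
$W = 6 \sqrt{3}$ ($W = 3 \sqrt{8 + 4} = 3 \sqrt{12} = 3 \cdot 2 \sqrt{3} = 6 \sqrt{3} \approx 10.392$)
$\left(W + Y{\left(-1 \right)}\right)^{2} = \left(6 \sqrt{3} - \frac{3}{-1}\right)^{2} = \left(6 \sqrt{3} - -3\right)^{2} = \left(6 \sqrt{3} + 3\right)^{2} = \left(3 + 6 \sqrt{3}\right)^{2}$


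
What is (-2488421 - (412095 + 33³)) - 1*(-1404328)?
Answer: -1532125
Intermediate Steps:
(-2488421 - (412095 + 33³)) - 1*(-1404328) = (-2488421 - (412095 + 35937)) + 1404328 = (-2488421 - 1*448032) + 1404328 = (-2488421 - 448032) + 1404328 = -2936453 + 1404328 = -1532125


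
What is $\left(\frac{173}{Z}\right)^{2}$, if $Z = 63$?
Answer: $\frac{29929}{3969} \approx 7.5407$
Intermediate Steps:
$\left(\frac{173}{Z}\right)^{2} = \left(\frac{173}{63}\right)^{2} = \frac{29929}{3969}$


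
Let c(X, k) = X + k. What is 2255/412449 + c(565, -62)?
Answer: 207464102/412449 ≈ 503.01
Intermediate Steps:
2255/412449 + c(565, -62) = 2255/412449 + (565 - 62) = 2255*(1/412449) + 503 = 2255/412449 + 503 = 207464102/412449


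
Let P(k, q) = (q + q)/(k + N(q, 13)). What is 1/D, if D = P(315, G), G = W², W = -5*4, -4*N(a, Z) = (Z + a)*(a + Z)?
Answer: -169309/3200 ≈ -52.909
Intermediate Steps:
N(a, Z) = -(Z + a)²/4 (N(a, Z) = -(Z + a)*(a + Z)/4 = -(Z + a)*(Z + a)/4 = -(Z + a)²/4)
W = -20
G = 400 (G = (-20)² = 400)
P(k, q) = 2*q/(k - (13 + q)²/4) (P(k, q) = (q + q)/(k - (13 + q)²/4) = (2*q)/(k - (13 + q)²/4) = 2*q/(k - (13 + q)²/4))
D = -3200/169309 (D = 8*400/(-(13 + 400)² + 4*315) = 8*400/(-1*413² + 1260) = 8*400/(-1*170569 + 1260) = 8*400/(-170569 + 1260) = 8*400/(-169309) = 8*400*(-1/169309) = -3200/169309 ≈ -0.018900)
1/D = 1/(-3200/169309) = -169309/3200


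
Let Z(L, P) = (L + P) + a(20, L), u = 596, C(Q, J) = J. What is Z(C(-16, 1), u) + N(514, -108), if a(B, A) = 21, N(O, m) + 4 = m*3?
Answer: 290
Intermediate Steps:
N(O, m) = -4 + 3*m (N(O, m) = -4 + m*3 = -4 + 3*m)
Z(L, P) = 21 + L + P (Z(L, P) = (L + P) + 21 = 21 + L + P)
Z(C(-16, 1), u) + N(514, -108) = (21 + 1 + 596) + (-4 + 3*(-108)) = 618 + (-4 - 324) = 618 - 328 = 290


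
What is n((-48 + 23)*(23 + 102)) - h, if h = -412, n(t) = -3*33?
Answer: 313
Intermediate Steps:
n(t) = -99
n((-48 + 23)*(23 + 102)) - h = -99 - 1*(-412) = -99 + 412 = 313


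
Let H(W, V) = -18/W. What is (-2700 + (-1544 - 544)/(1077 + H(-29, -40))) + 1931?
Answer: -8030857/10417 ≈ -770.94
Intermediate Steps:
(-2700 + (-1544 - 544)/(1077 + H(-29, -40))) + 1931 = (-2700 + (-1544 - 544)/(1077 - 18/(-29))) + 1931 = (-2700 - 2088/(1077 - 18*(-1/29))) + 1931 = (-2700 - 2088/(1077 + 18/29)) + 1931 = (-2700 - 2088/31251/29) + 1931 = (-2700 - 2088*29/31251) + 1931 = (-2700 - 20184/10417) + 1931 = -28146084/10417 + 1931 = -8030857/10417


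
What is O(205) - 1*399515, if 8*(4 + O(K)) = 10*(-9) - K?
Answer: -3196447/8 ≈ -3.9956e+5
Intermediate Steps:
O(K) = -61/4 - K/8 (O(K) = -4 + (10*(-9) - K)/8 = -4 + (-90 - K)/8 = -4 + (-45/4 - K/8) = -61/4 - K/8)
O(205) - 1*399515 = (-61/4 - ⅛*205) - 1*399515 = (-61/4 - 205/8) - 399515 = -327/8 - 399515 = -3196447/8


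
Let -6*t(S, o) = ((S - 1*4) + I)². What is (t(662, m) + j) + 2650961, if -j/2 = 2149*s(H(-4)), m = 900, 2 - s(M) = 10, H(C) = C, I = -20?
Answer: 7852513/3 ≈ 2.6175e+6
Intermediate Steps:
s(M) = -8 (s(M) = 2 - 1*10 = 2 - 10 = -8)
j = 34384 (j = -4298*(-8) = -2*(-17192) = 34384)
t(S, o) = -(-24 + S)²/6 (t(S, o) = -((S - 1*4) - 20)²/6 = -((S - 4) - 20)²/6 = -((-4 + S) - 20)²/6 = -(-24 + S)²/6)
(t(662, m) + j) + 2650961 = (-(-24 + 662)²/6 + 34384) + 2650961 = (-⅙*638² + 34384) + 2650961 = (-⅙*407044 + 34384) + 2650961 = (-203522/3 + 34384) + 2650961 = -100370/3 + 2650961 = 7852513/3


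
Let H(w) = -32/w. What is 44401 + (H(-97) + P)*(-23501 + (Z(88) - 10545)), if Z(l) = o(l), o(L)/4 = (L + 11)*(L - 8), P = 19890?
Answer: -4560563595/97 ≈ -4.7016e+7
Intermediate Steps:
o(L) = 4*(-8 + L)*(11 + L) (o(L) = 4*((L + 11)*(L - 8)) = 4*((11 + L)*(-8 + L)) = 4*((-8 + L)*(11 + L)) = 4*(-8 + L)*(11 + L))
Z(l) = -352 + 4*l² + 12*l
44401 + (H(-97) + P)*(-23501 + (Z(88) - 10545)) = 44401 + (-32/(-97) + 19890)*(-23501 + ((-352 + 4*88² + 12*88) - 10545)) = 44401 + (-32*(-1/97) + 19890)*(-23501 + ((-352 + 4*7744 + 1056) - 10545)) = 44401 + (32/97 + 19890)*(-23501 + ((-352 + 30976 + 1056) - 10545)) = 44401 + 1929362*(-23501 + (31680 - 10545))/97 = 44401 + 1929362*(-23501 + 21135)/97 = 44401 + (1929362/97)*(-2366) = 44401 - 4564870492/97 = -4560563595/97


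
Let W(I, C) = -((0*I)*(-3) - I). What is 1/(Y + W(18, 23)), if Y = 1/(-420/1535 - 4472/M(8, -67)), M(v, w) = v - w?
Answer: 1379204/24802647 ≈ 0.055607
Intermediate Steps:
Y = -23025/1379204 (Y = 1/(-420/1535 - 4472/(8 - 1*(-67))) = 1/(-420*1/1535 - 4472/(8 + 67)) = 1/(-84/307 - 4472/75) = 1/(-1379204/23025) = -23025/1379204 ≈ -0.016694)
W(I, C) = I (W(I, C) = -(0*(-3) - I) = -(0 - I) = -(-1)*I = I)
1/(Y + W(18, 23)) = 1/(-23025/1379204 + 18) = 1/(24802647/1379204) = 1379204/24802647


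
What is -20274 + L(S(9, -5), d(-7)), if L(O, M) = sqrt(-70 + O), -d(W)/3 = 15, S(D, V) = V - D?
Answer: -20274 + 2*I*sqrt(21) ≈ -20274.0 + 9.1651*I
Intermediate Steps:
d(W) = -45 (d(W) = -3*15 = -45)
-20274 + L(S(9, -5), d(-7)) = -20274 + sqrt(-70 + (-5 - 1*9)) = -20274 + sqrt(-70 + (-5 - 9)) = -20274 + sqrt(-70 - 14) = -20274 + sqrt(-84) = -20274 + 2*I*sqrt(21)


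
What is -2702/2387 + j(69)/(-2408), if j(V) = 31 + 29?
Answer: -237487/205282 ≈ -1.1569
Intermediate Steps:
j(V) = 60
-2702/2387 + j(69)/(-2408) = -2702/2387 + 60/(-2408) = -2702*1/2387 + 60*(-1/2408) = -386/341 - 15/602 = -237487/205282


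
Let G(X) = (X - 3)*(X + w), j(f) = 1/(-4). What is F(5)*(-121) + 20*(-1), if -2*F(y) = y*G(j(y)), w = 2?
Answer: -55695/32 ≈ -1740.5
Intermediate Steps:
j(f) = -¼
G(X) = (-3 + X)*(2 + X) (G(X) = (X - 3)*(X + 2) = (-3 + X)*(2 + X))
F(y) = 91*y/32 (F(y) = -y*(-6 + (-¼)² - 1*(-¼))/2 = -y*(-6 + 1/16 + ¼)/2 = -y*(-91)/(2*16) = -(-91)*y/32 = 91*y/32)
F(5)*(-121) + 20*(-1) = ((91/32)*5)*(-121) + 20*(-1) = (455/32)*(-121) - 20 = -55055/32 - 20 = -55695/32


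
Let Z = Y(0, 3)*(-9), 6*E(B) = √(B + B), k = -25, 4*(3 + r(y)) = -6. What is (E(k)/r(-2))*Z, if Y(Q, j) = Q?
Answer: 0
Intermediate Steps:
r(y) = -9/2 (r(y) = -3 + (¼)*(-6) = -3 - 3/2 = -9/2)
E(B) = √2*√B/6 (E(B) = √(B + B)/6 = √(2*B)/6 = (√2*√B)/6 = √2*√B/6)
Z = 0 (Z = 0*(-9) = 0)
(E(k)/r(-2))*Z = ((√2*√(-25)/6)/(-9/2))*0 = ((√2*(5*I)/6)*(-2/9))*0 = ((5*I*√2/6)*(-2/9))*0 = -5*I*√2/27*0 = 0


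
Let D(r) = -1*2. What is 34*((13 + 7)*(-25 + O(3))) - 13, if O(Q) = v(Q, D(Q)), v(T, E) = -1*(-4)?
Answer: -14293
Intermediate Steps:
D(r) = -2
v(T, E) = 4
O(Q) = 4
34*((13 + 7)*(-25 + O(3))) - 13 = 34*((13 + 7)*(-25 + 4)) - 13 = 34*(20*(-21)) - 13 = 34*(-420) - 13 = -14280 - 13 = -14293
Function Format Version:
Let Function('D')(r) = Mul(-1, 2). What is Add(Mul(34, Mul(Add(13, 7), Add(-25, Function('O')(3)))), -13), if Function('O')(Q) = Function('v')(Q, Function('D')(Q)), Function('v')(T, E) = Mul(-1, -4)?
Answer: -14293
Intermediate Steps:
Function('D')(r) = -2
Function('v')(T, E) = 4
Function('O')(Q) = 4
Add(Mul(34, Mul(Add(13, 7), Add(-25, Function('O')(3)))), -13) = Add(Mul(34, Mul(Add(13, 7), Add(-25, 4))), -13) = Add(Mul(34, Mul(20, -21)), -13) = Add(Mul(34, -420), -13) = Add(-14280, -13) = -14293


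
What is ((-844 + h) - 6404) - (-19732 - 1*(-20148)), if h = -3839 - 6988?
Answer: -18491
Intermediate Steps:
h = -10827
((-844 + h) - 6404) - (-19732 - 1*(-20148)) = ((-844 - 10827) - 6404) - (-19732 - 1*(-20148)) = (-11671 - 6404) - (-19732 + 20148) = -18075 - 1*416 = -18075 - 416 = -18491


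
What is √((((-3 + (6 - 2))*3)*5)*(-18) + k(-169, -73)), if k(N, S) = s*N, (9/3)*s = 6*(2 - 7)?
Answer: 2*√355 ≈ 37.683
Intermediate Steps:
s = -10 (s = (6*(2 - 7))/3 = (6*(-5))/3 = (⅓)*(-30) = -10)
k(N, S) = -10*N
√((((-3 + (6 - 2))*3)*5)*(-18) + k(-169, -73)) = √((((-3 + (6 - 2))*3)*5)*(-18) - 10*(-169)) = √((((-3 + 4)*3)*5)*(-18) + 1690) = √(((1*3)*5)*(-18) + 1690) = √((3*5)*(-18) + 1690) = √(15*(-18) + 1690) = √(-270 + 1690) = √1420 = 2*√355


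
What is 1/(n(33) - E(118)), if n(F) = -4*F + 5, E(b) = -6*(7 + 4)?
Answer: -1/61 ≈ -0.016393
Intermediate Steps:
E(b) = -66 (E(b) = -6*11 = -66)
n(F) = 5 - 4*F
1/(n(33) - E(118)) = 1/((5 - 4*33) - 1*(-66)) = 1/((5 - 132) + 66) = 1/(-127 + 66) = 1/(-61) = -1/61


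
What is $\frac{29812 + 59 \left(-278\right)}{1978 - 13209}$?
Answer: $- \frac{13410}{11231} \approx -1.194$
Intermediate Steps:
$\frac{29812 + 59 \left(-278\right)}{1978 - 13209} = \frac{29812 - 16402}{-11231} = 13410 \left(- \frac{1}{11231}\right) = - \frac{13410}{11231}$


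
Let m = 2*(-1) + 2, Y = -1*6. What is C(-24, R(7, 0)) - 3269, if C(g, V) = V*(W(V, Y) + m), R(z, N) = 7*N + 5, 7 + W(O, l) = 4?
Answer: -3284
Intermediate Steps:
Y = -6
W(O, l) = -3 (W(O, l) = -7 + 4 = -3)
m = 0 (m = -2 + 2 = 0)
R(z, N) = 5 + 7*N
C(g, V) = -3*V (C(g, V) = V*(-3 + 0) = V*(-3) = -3*V)
C(-24, R(7, 0)) - 3269 = -3*(5 + 7*0) - 3269 = -3*(5 + 0) - 3269 = -3*5 - 3269 = -15 - 3269 = -3284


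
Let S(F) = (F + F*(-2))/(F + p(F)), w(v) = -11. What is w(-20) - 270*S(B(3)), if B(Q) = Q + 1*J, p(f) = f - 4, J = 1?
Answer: 259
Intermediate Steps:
p(f) = -4 + f
B(Q) = 1 + Q (B(Q) = Q + 1*1 = Q + 1 = 1 + Q)
S(F) = -F/(-4 + 2*F) (S(F) = (F + F*(-2))/(F + (-4 + F)) = (F - 2*F)/(-4 + 2*F) = (-F)/(-4 + 2*F) = -F/(-4 + 2*F))
w(-20) - 270*S(B(3)) = -11 - (-270)*(1 + 3)/(-4 + 2*(1 + 3)) = -11 - (-270)*4/(-4 + 2*4) = -11 - (-270)*4/(-4 + 8) = -11 - (-270)*4/4 = -11 - 270*(-1) = -11 + 270 = 259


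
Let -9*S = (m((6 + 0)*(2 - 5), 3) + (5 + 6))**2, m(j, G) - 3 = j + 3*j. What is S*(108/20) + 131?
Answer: -9437/5 ≈ -1887.4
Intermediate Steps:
m(j, G) = 3 + 4*j (m(j, G) = 3 + (j + 3*j) = 3 + 4*j)
S = -3364/9 (S = -((3 + 4*((6 + 0)*(2 - 5))) + (5 + 6))**2/9 = -((3 + 4*(6*(-3))) + 11)**2/9 = -((3 + 4*(-18)) + 11)**2/9 = -((3 - 72) + 11)**2/9 = -(-69 + 11)**2/9 = -1/9*(-58)**2 = -1/9*3364 = -3364/9 ≈ -373.78)
S*(108/20) + 131 = -40368/20 + 131 = -3364/9*27/5 + 131 = -10092/5 + 131 = -9437/5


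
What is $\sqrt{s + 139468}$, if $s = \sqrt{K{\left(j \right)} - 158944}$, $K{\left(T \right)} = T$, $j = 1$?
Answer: $\sqrt{139468 + i \sqrt{158943}} \approx 373.45 + 0.5338 i$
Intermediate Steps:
$s = i \sqrt{158943}$ ($s = \sqrt{1 - 158944} = \sqrt{-158943} = i \sqrt{158943} \approx 398.68 i$)
$\sqrt{s + 139468} = \sqrt{i \sqrt{158943} + 139468} = \sqrt{139468 + i \sqrt{158943}}$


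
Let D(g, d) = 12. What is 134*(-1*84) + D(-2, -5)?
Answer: -11244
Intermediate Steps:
134*(-1*84) + D(-2, -5) = 134*(-1*84) + 12 = 134*(-84) + 12 = -11256 + 12 = -11244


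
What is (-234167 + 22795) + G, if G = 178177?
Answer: -33195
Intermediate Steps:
(-234167 + 22795) + G = (-234167 + 22795) + 178177 = -211372 + 178177 = -33195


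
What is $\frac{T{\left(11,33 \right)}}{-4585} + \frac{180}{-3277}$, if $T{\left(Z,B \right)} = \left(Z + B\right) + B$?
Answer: $- \frac{153947}{2146435} \approx -0.071722$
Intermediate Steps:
$T{\left(Z,B \right)} = Z + 2 B$ ($T{\left(Z,B \right)} = \left(B + Z\right) + B = Z + 2 B$)
$\frac{T{\left(11,33 \right)}}{-4585} + \frac{180}{-3277} = \frac{11 + 2 \cdot 33}{-4585} + \frac{180}{-3277} = \left(11 + 66\right) \left(- \frac{1}{4585}\right) + 180 \left(- \frac{1}{3277}\right) = 77 \left(- \frac{1}{4585}\right) - \frac{180}{3277} = - \frac{11}{655} - \frac{180}{3277} = - \frac{153947}{2146435}$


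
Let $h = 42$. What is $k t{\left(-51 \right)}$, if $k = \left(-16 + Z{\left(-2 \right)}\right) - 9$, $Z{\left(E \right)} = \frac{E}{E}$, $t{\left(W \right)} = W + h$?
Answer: $216$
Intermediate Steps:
$t{\left(W \right)} = 42 + W$ ($t{\left(W \right)} = W + 42 = 42 + W$)
$Z{\left(E \right)} = 1$
$k = -24$ ($k = \left(-16 + 1\right) - 9 = -15 - 9 = -24$)
$k t{\left(-51 \right)} = - 24 \left(42 - 51\right) = \left(-24\right) \left(-9\right) = 216$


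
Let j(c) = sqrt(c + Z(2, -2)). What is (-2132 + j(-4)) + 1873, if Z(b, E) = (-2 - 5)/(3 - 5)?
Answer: -259 + I*sqrt(2)/2 ≈ -259.0 + 0.70711*I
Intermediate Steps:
Z(b, E) = 7/2 (Z(b, E) = -7/(-2) = -7*(-1/2) = 7/2)
j(c) = sqrt(7/2 + c) (j(c) = sqrt(c + 7/2) = sqrt(7/2 + c))
(-2132 + j(-4)) + 1873 = (-2132 + sqrt(14 + 4*(-4))/2) + 1873 = (-2132 + sqrt(14 - 16)/2) + 1873 = (-2132 + sqrt(-2)/2) + 1873 = (-2132 + (I*sqrt(2))/2) + 1873 = (-2132 + I*sqrt(2)/2) + 1873 = -259 + I*sqrt(2)/2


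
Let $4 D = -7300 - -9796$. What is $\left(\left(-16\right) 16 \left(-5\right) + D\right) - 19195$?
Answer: $-17291$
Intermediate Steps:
$D = 624$ ($D = \frac{-7300 - -9796}{4} = \frac{-7300 + 9796}{4} = \frac{1}{4} \cdot 2496 = 624$)
$\left(\left(-16\right) 16 \left(-5\right) + D\right) - 19195 = \left(\left(-16\right) 16 \left(-5\right) + 624\right) - 19195 = \left(\left(-256\right) \left(-5\right) + 624\right) - 19195 = \left(1280 + 624\right) - 19195 = 1904 - 19195 = -17291$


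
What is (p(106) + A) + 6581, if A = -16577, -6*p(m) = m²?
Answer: -35606/3 ≈ -11869.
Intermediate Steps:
p(m) = -m²/6
(p(106) + A) + 6581 = (-⅙*106² - 16577) + 6581 = (-⅙*11236 - 16577) + 6581 = (-5618/3 - 16577) + 6581 = -55349/3 + 6581 = -35606/3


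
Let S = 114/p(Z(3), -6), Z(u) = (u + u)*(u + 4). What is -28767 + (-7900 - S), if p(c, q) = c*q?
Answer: -1539995/42 ≈ -36667.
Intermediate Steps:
Z(u) = 2*u*(4 + u) (Z(u) = (2*u)*(4 + u) = 2*u*(4 + u))
S = -19/42 (S = 114/(((2*3*(4 + 3))*(-6))) = 114/(((2*3*7)*(-6))) = 114/((42*(-6))) = 114/(-252) = 114*(-1/252) = -19/42 ≈ -0.45238)
-28767 + (-7900 - S) = -28767 + (-7900 - 1*(-19/42)) = -28767 + (-7900 + 19/42) = -28767 - 331781/42 = -1539995/42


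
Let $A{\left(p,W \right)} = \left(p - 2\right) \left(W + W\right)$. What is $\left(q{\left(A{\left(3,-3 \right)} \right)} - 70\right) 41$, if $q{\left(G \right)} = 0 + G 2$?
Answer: $-3362$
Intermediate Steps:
$A{\left(p,W \right)} = 2 W \left(-2 + p\right)$ ($A{\left(p,W \right)} = \left(-2 + p\right) 2 W = 2 W \left(-2 + p\right)$)
$q{\left(G \right)} = 2 G$ ($q{\left(G \right)} = 0 + 2 G = 2 G$)
$\left(q{\left(A{\left(3,-3 \right)} \right)} - 70\right) 41 = \left(2 \cdot 2 \left(-3\right) \left(-2 + 3\right) - 70\right) 41 = \left(2 \cdot 2 \left(-3\right) 1 - 70\right) 41 = \left(2 \left(-6\right) - 70\right) 41 = \left(-12 - 70\right) 41 = \left(-82\right) 41 = -3362$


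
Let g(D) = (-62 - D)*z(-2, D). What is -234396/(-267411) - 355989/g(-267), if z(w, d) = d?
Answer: 12002782171/1626304565 ≈ 7.3804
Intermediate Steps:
g(D) = D*(-62 - D) (g(D) = (-62 - D)*D = D*(-62 - D))
-234396/(-267411) - 355989/g(-267) = -234396/(-267411) - 355989*1/(267*(62 - 267)) = -234396*(-1/267411) - 355989/((-1*(-267)*(-205))) = 78132/89137 - 355989/(-54735) = 78132/89137 - 355989*(-1/54735) = 78132/89137 + 118663/18245 = 12002782171/1626304565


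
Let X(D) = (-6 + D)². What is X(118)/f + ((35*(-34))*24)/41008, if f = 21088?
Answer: -171619/1689017 ≈ -0.10161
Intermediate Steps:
X(118)/f + ((35*(-34))*24)/41008 = (-6 + 118)²/21088 + ((35*(-34))*24)/41008 = 112²*(1/21088) - 1190*24*(1/41008) = 12544*(1/21088) - 28560*1/41008 = 392/659 - 1785/2563 = -171619/1689017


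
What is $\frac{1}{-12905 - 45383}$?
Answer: $- \frac{1}{58288} \approx -1.7156 \cdot 10^{-5}$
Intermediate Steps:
$\frac{1}{-12905 - 45383} = \frac{1}{-58288} = - \frac{1}{58288}$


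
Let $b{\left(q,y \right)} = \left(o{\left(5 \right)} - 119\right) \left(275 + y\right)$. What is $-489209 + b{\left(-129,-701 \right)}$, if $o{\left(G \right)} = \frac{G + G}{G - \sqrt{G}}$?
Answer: $-439580 - 213 \sqrt{5} \approx -4.4006 \cdot 10^{5}$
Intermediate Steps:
$o{\left(G \right)} = \frac{2 G}{G - \sqrt{G}}$
$b{\left(q,y \right)} = \left(-119 + \frac{10}{5 - \sqrt{5}}\right) \left(275 + y\right)$ ($b{\left(q,y \right)} = \left(2 \cdot 5 \frac{1}{5 - \sqrt{5}} - 119\right) \left(275 + y\right) = \left(\frac{10}{5 - \sqrt{5}} - 119\right) \left(275 + y\right) = \left(-119 + \frac{10}{5 - \sqrt{5}}\right) \left(275 + y\right)$)
$-489209 + b{\left(-129,-701 \right)} = -489209 + \left(- \frac{64075}{2} - - \frac{163333}{2} + \frac{275 \sqrt{5}}{2} + \frac{1}{2} \left(-701\right) \sqrt{5}\right) = -489209 + \left(- \frac{64075}{2} + \frac{163333}{2} + \frac{275 \sqrt{5}}{2} - \frac{701 \sqrt{5}}{2}\right) = -489209 + \left(49629 - 213 \sqrt{5}\right) = -439580 - 213 \sqrt{5}$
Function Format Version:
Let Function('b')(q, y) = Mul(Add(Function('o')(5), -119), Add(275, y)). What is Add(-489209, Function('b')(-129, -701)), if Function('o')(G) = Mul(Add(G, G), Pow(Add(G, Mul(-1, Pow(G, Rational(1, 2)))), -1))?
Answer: Add(-439580, Mul(-213, Pow(5, Rational(1, 2)))) ≈ -4.4006e+5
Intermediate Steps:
Function('o')(G) = Mul(2, G, Pow(Add(G, Mul(-1, Pow(G, Rational(1, 2)))), -1)) (Function('o')(G) = Mul(Mul(2, G), Pow(Add(G, Mul(-1, Pow(G, Rational(1, 2)))), -1)) = Mul(2, G, Pow(Add(G, Mul(-1, Pow(G, Rational(1, 2)))), -1)))
Function('b')(q, y) = Mul(Add(-119, Mul(10, Pow(Add(5, Mul(-1, Pow(5, Rational(1, 2)))), -1))), Add(275, y)) (Function('b')(q, y) = Mul(Add(Mul(2, 5, Pow(Add(5, Mul(-1, Pow(5, Rational(1, 2)))), -1)), -119), Add(275, y)) = Mul(Add(Mul(10, Pow(Add(5, Mul(-1, Pow(5, Rational(1, 2)))), -1)), -119), Add(275, y)) = Mul(Add(-119, Mul(10, Pow(Add(5, Mul(-1, Pow(5, Rational(1, 2)))), -1))), Add(275, y)))
Add(-489209, Function('b')(-129, -701)) = Add(-489209, Add(Rational(-64075, 2), Mul(Rational(-233, 2), -701), Mul(Rational(275, 2), Pow(5, Rational(1, 2))), Mul(Rational(1, 2), -701, Pow(5, Rational(1, 2))))) = Add(-489209, Add(Rational(-64075, 2), Rational(163333, 2), Mul(Rational(275, 2), Pow(5, Rational(1, 2))), Mul(Rational(-701, 2), Pow(5, Rational(1, 2))))) = Add(-489209, Add(49629, Mul(-213, Pow(5, Rational(1, 2))))) = Add(-439580, Mul(-213, Pow(5, Rational(1, 2))))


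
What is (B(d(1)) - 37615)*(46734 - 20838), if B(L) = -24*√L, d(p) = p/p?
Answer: -974699544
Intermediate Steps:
d(p) = 1
(B(d(1)) - 37615)*(46734 - 20838) = (-24*√1 - 37615)*(46734 - 20838) = (-24*1 - 37615)*25896 = (-24 - 37615)*25896 = -37639*25896 = -974699544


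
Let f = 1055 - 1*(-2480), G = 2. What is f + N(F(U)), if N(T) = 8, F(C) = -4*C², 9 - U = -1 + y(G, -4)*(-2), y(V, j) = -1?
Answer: 3543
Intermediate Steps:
U = 8 (U = 9 - (-1 - 1*(-2)) = 9 - (-1 + 2) = 9 - 1*1 = 9 - 1 = 8)
f = 3535 (f = 1055 + 2480 = 3535)
f + N(F(U)) = 3535 + 8 = 3543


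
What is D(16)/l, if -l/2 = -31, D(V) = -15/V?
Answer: -15/992 ≈ -0.015121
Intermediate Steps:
l = 62 (l = -2*(-31) = 62)
D(16)/l = -15/16/62 = -15*1/16*(1/62) = -15/16*1/62 = -15/992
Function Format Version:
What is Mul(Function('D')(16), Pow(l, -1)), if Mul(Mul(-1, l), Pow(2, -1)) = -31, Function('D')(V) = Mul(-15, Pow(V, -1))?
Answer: Rational(-15, 992) ≈ -0.015121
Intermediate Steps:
l = 62 (l = Mul(-2, -31) = 62)
Mul(Function('D')(16), Pow(l, -1)) = Mul(Mul(-15, Pow(16, -1)), Pow(62, -1)) = Mul(Mul(-15, Rational(1, 16)), Rational(1, 62)) = Mul(Rational(-15, 16), Rational(1, 62)) = Rational(-15, 992)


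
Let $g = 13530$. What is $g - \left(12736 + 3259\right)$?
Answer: $-2465$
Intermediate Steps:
$g - \left(12736 + 3259\right) = 13530 - \left(12736 + 3259\right) = 13530 - 15995 = -2465$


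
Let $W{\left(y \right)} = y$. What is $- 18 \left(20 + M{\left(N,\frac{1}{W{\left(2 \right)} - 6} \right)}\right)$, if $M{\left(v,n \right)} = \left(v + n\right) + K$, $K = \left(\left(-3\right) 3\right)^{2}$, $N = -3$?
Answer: $- \frac{3519}{2} \approx -1759.5$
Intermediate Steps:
$K = 81$ ($K = \left(-9\right)^{2} = 81$)
$M{\left(v,n \right)} = 81 + n + v$ ($M{\left(v,n \right)} = \left(v + n\right) + 81 = \left(n + v\right) + 81 = 81 + n + v$)
$- 18 \left(20 + M{\left(N,\frac{1}{W{\left(2 \right)} - 6} \right)}\right) = - 18 \left(20 + \left(81 + \frac{1}{2 - 6} - 3\right)\right) = - 18 \left(20 + \left(81 + \frac{1}{-4} - 3\right)\right) = - 18 \left(20 - - \frac{311}{4}\right) = - 18 \left(20 + \frac{311}{4}\right) = \left(-18\right) \frac{391}{4} = - \frac{3519}{2}$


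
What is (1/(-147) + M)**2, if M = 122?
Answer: 321592489/21609 ≈ 14882.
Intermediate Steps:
(1/(-147) + M)**2 = (1/(-147) + 122)**2 = (-1/147 + 122)**2 = (17933/147)**2 = 321592489/21609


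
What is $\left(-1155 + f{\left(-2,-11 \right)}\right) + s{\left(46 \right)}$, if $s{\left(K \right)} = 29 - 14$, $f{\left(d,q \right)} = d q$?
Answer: $-1118$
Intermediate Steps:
$s{\left(K \right)} = 15$
$\left(-1155 + f{\left(-2,-11 \right)}\right) + s{\left(46 \right)} = \left(-1155 - -22\right) + 15 = \left(-1155 + 22\right) + 15 = -1133 + 15 = -1118$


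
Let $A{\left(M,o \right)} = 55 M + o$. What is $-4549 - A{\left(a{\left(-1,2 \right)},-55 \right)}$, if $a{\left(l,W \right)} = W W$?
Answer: $-4714$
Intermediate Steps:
$a{\left(l,W \right)} = W^{2}$
$A{\left(M,o \right)} = o + 55 M$
$-4549 - A{\left(a{\left(-1,2 \right)},-55 \right)} = -4549 - \left(-55 + 55 \cdot 2^{2}\right) = -4549 - \left(-55 + 55 \cdot 4\right) = -4549 - \left(-55 + 220\right) = -4549 - 165 = -4714$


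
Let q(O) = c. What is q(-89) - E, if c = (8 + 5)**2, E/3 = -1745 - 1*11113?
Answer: 38743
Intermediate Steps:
E = -38574 (E = 3*(-1745 - 1*11113) = 3*(-1745 - 11113) = 3*(-12858) = -38574)
c = 169 (c = 13**2 = 169)
q(O) = 169
q(-89) - E = 169 - 1*(-38574) = 169 + 38574 = 38743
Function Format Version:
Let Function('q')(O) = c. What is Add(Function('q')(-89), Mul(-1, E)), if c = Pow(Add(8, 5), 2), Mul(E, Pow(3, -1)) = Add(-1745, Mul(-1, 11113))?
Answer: 38743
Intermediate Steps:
E = -38574 (E = Mul(3, Add(-1745, Mul(-1, 11113))) = Mul(3, Add(-1745, -11113)) = Mul(3, -12858) = -38574)
c = 169 (c = Pow(13, 2) = 169)
Function('q')(O) = 169
Add(Function('q')(-89), Mul(-1, E)) = Add(169, Mul(-1, -38574)) = Add(169, 38574) = 38743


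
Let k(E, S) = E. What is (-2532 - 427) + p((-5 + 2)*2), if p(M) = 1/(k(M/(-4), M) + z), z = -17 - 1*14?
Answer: -174583/59 ≈ -2959.0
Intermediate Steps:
z = -31 (z = -17 - 14 = -31)
p(M) = 1/(-31 - M/4) (p(M) = 1/(M/(-4) - 31) = 1/(M*(-¼) - 31) = 1/(-M/4 - 31) = 1/(-31 - M/4))
(-2532 - 427) + p((-5 + 2)*2) = (-2532 - 427) - 4/(124 + (-5 + 2)*2) = -2959 - 4/(124 - 3*2) = -2959 - 4/(124 - 6) = -2959 - 4/118 = -2959 - 4*1/118 = -2959 - 2/59 = -174583/59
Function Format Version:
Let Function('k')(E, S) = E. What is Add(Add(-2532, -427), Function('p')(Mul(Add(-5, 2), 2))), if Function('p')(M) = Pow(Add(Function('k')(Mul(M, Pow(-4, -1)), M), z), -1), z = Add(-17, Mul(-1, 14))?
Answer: Rational(-174583, 59) ≈ -2959.0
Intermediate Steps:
z = -31 (z = Add(-17, -14) = -31)
Function('p')(M) = Pow(Add(-31, Mul(Rational(-1, 4), M)), -1) (Function('p')(M) = Pow(Add(Mul(M, Pow(-4, -1)), -31), -1) = Pow(Add(Mul(M, Rational(-1, 4)), -31), -1) = Pow(Add(Mul(Rational(-1, 4), M), -31), -1) = Pow(Add(-31, Mul(Rational(-1, 4), M)), -1))
Add(Add(-2532, -427), Function('p')(Mul(Add(-5, 2), 2))) = Add(Add(-2532, -427), Mul(-4, Pow(Add(124, Mul(Add(-5, 2), 2)), -1))) = Add(-2959, Mul(-4, Pow(Add(124, Mul(-3, 2)), -1))) = Add(-2959, Mul(-4, Pow(Add(124, -6), -1))) = Add(-2959, Mul(-4, Pow(118, -1))) = Add(-2959, Mul(-4, Rational(1, 118))) = Add(-2959, Rational(-2, 59)) = Rational(-174583, 59)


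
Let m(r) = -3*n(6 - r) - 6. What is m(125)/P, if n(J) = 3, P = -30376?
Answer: 15/30376 ≈ 0.00049381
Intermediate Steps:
m(r) = -15 (m(r) = -3*3 - 6 = -9 - 6 = -15)
m(125)/P = -15/(-30376) = -15*(-1/30376) = 15/30376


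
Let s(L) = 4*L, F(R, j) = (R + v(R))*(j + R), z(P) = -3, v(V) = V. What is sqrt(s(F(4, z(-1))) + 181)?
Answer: sqrt(213) ≈ 14.595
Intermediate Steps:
F(R, j) = 2*R*(R + j) (F(R, j) = (R + R)*(j + R) = (2*R)*(R + j) = 2*R*(R + j))
sqrt(s(F(4, z(-1))) + 181) = sqrt(4*(2*4*(4 - 3)) + 181) = sqrt(4*(2*4*1) + 181) = sqrt(4*8 + 181) = sqrt(32 + 181) = sqrt(213)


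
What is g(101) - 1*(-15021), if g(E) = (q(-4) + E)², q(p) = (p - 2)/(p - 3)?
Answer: 1244398/49 ≈ 25396.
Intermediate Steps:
q(p) = (-2 + p)/(-3 + p)
g(E) = (6/7 + E)² (g(E) = ((-2 - 4)/(-3 - 4) + E)² = (-6/(-7) + E)² = (-⅐*(-6) + E)² = (6/7 + E)²)
g(101) - 1*(-15021) = (6 + 7*101)²/49 - 1*(-15021) = (6 + 707)²/49 + 15021 = (1/49)*713² + 15021 = (1/49)*508369 + 15021 = 508369/49 + 15021 = 1244398/49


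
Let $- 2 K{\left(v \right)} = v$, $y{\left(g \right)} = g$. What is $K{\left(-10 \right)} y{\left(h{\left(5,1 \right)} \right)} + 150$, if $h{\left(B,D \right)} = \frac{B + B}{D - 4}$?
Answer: $\frac{400}{3} \approx 133.33$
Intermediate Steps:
$h{\left(B,D \right)} = \frac{2 B}{-4 + D}$
$K{\left(v \right)} = - \frac{v}{2}$
$K{\left(-10 \right)} y{\left(h{\left(5,1 \right)} \right)} + 150 = \left(- \frac{1}{2}\right) \left(-10\right) 2 \cdot 5 \frac{1}{-4 + 1} + 150 = 5 \cdot 2 \cdot 5 \frac{1}{-3} + 150 = 5 \cdot 2 \cdot 5 \left(- \frac{1}{3}\right) + 150 = 5 \left(- \frac{10}{3}\right) + 150 = - \frac{50}{3} + 150 = \frac{400}{3}$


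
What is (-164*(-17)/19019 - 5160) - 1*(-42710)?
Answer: 714166238/19019 ≈ 37550.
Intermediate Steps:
(-164*(-17)/19019 - 5160) - 1*(-42710) = (2788*(1/19019) - 5160) + 42710 = (2788/19019 - 5160) + 42710 = -98135252/19019 + 42710 = 714166238/19019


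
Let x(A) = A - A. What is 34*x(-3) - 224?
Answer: -224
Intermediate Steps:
x(A) = 0
34*x(-3) - 224 = 34*0 - 224 = 0 - 224 = -224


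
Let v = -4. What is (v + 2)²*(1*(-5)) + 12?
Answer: -8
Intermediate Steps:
(v + 2)²*(1*(-5)) + 12 = (-4 + 2)²*(1*(-5)) + 12 = (-2)²*(-5) + 12 = 4*(-5) + 12 = -20 + 12 = -8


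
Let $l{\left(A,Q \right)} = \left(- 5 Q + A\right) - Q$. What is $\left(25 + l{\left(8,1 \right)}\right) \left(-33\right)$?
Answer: $-891$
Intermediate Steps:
$l{\left(A,Q \right)} = A - 6 Q$ ($l{\left(A,Q \right)} = \left(A - 5 Q\right) - Q = A - 6 Q$)
$\left(25 + l{\left(8,1 \right)}\right) \left(-33\right) = \left(25 + \left(8 - 6\right)\right) \left(-33\right) = \left(25 + 2\right) \left(-33\right) = 27 \left(-33\right) = -891$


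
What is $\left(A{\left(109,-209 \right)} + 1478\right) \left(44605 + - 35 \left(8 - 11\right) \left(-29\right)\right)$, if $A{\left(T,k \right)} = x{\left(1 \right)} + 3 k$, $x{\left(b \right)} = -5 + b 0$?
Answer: $35159760$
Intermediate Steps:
$x{\left(b \right)} = -5$ ($x{\left(b \right)} = -5 + 0 = -5$)
$A{\left(T,k \right)} = -5 + 3 k$
$\left(A{\left(109,-209 \right)} + 1478\right) \left(44605 + - 35 \left(8 - 11\right) \left(-29\right)\right) = \left(\left(-5 + 3 \left(-209\right)\right) + 1478\right) \left(44605 + - 35 \left(8 - 11\right) \left(-29\right)\right) = \left(\left(-5 - 627\right) + 1478\right) \left(44605 + \left(-35\right) \left(-3\right) \left(-29\right)\right) = \left(-632 + 1478\right) \left(44605 + 105 \left(-29\right)\right) = 846 \left(44605 - 3045\right) = 846 \cdot 41560 = 35159760$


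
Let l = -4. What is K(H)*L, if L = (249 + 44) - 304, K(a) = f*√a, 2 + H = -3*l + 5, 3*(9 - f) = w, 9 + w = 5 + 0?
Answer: -341*√15/3 ≈ -440.23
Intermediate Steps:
w = -4 (w = -9 + (5 + 0) = -9 + 5 = -4)
f = 31/3 (f = 9 - ⅓*(-4) = 9 + 4/3 = 31/3 ≈ 10.333)
H = 15 (H = -2 + (-3*(-4) + 5) = -2 + (12 + 5) = -2 + 17 = 15)
K(a) = 31*√a/3
L = -11 (L = 293 - 304 = -11)
K(H)*L = (31*√15/3)*(-11) = -341*√15/3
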